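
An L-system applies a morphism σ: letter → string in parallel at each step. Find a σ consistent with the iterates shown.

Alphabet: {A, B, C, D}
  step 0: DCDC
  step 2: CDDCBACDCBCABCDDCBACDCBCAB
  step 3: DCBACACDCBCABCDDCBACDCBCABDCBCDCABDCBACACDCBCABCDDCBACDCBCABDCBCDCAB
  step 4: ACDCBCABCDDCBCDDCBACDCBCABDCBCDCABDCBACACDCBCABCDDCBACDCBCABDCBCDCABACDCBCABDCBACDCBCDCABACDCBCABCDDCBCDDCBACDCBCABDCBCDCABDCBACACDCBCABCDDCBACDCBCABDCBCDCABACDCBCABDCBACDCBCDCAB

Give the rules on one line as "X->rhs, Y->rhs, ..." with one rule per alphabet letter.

A->CD, B->CAB, C->DCB, D->AC

  step 3 ⇒ step 4: DCBACACDCBCABCDDCBACDCBCABDCBCDCABDCBACACDCBCABCDDCBACDCBCABDCBCDCAB ⇒ AC·DCB·CAB·CD·DCB·CD·DCB·AC·DCB·CAB·DCB·CD·CAB·DCB·AC·AC·DCB·CAB·CD·DCB·AC·DCB·CAB·DCB·CD·CAB·AC·DCB·CAB·DCB·AC·DCB·CD·CAB·AC·DCB·CAB·CD·DCB·CD·DCB·AC·DCB·CAB·DCB·CD·CAB·DCB·AC·AC·DCB·CAB·CD·DCB·AC·DCB·CAB·DCB·CD·CAB·AC·DCB·CAB·DCB·AC·DCB·CD·CAB
    A ↦ CD
    B ↦ CAB
    C ↦ DCB
    D ↦ AC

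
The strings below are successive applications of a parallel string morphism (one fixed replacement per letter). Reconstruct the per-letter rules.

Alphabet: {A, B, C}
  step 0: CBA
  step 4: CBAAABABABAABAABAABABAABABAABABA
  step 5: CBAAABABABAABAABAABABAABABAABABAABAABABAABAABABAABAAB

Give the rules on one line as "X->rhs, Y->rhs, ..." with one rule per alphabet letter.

A->AB, B->A, C->CBA

  step 4 ⇒ step 5: CBAAABABABAABAABAABABAABABAABABA ⇒ CBA·A·AB·AB·AB·A·AB·A·AB·A·AB·AB·A·AB·AB·A·AB·AB·A·AB·A·AB·AB·A·AB·A·AB·AB·A·AB·A·AB
    A ↦ AB
    B ↦ A
    C ↦ CBA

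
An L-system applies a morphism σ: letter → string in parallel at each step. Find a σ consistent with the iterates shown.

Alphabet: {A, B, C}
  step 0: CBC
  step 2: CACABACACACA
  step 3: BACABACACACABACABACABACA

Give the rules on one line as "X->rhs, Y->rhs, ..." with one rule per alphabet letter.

  step 2 ⇒ step 3: CACABACACACA ⇒ BA·CA·BA·CA·CA·CA·BA·CA·BA·CA·BA·CA
    A ↦ CA
    B ↦ CA
    C ↦ BA

A->CA, B->CA, C->BA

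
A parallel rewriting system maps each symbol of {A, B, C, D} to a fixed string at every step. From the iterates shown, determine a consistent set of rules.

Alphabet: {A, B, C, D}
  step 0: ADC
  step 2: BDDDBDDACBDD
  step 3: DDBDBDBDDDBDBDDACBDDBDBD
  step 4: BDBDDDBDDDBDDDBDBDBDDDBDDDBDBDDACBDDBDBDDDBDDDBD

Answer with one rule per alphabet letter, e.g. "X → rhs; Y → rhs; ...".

  step 3 ⇒ step 4: DDBDBDBDDDBDBDDACBDDBDBD ⇒ BD·BD·DD·BD·DD·BD·DD·BD·BD·BD·DD·BD·DD·BD·BD·D·ACB·DD·BD·BD·DD·BD·DD·BD
    A ↦ D
    B ↦ DD
    C ↦ ACB
    D ↦ BD

A->D, B->DD, C->ACB, D->BD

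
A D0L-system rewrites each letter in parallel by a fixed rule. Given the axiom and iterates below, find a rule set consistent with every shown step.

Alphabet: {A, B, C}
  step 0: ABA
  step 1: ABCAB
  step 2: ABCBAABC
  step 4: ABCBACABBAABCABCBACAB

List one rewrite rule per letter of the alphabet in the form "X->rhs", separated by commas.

  step 1 ⇒ step 2: ABCAB ⇒ AB·C·BA·AB·C
    A ↦ AB
    B ↦ C
    C ↦ BA

A->AB, B->C, C->BA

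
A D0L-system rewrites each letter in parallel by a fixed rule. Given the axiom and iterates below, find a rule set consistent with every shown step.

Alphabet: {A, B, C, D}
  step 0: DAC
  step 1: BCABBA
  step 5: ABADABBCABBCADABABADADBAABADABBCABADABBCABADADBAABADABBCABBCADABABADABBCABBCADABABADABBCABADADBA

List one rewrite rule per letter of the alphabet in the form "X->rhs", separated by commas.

  step 0 ⇒ step 1: DAC ⇒ BC·AB·BA
    A ↦ AB
    C ↦ BA
    D ↦ BC
    B ↦ AD  (constrained at step 1)

A->AB, B->AD, C->BA, D->BC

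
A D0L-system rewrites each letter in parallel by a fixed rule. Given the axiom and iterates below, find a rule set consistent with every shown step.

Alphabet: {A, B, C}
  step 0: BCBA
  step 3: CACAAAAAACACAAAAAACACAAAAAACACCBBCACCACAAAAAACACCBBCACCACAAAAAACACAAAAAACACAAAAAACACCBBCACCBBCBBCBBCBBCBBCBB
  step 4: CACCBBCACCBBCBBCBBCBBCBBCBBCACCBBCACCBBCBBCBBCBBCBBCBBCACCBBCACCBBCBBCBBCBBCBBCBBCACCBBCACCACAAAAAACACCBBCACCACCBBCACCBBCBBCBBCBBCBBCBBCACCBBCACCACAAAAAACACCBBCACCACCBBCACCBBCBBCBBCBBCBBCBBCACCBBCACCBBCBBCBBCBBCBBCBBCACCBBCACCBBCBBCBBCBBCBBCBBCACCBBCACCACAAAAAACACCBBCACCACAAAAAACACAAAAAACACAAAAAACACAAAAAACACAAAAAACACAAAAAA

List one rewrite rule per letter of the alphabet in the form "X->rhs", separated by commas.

  step 3 ⇒ step 4: CACAAAAAACACAAAAAACACAAAAAACACCBBCACCACAAAAAACACCBBCACCACAAAAAACACAAAAAACACAAAAAACACCBBCACCBBCBBCBBCBBCBBCBB ⇒ CAC·CBB·CAC·CBB·CBB·CBB·CBB·CBB·CBB·CAC·CBB·CAC·CBB·CBB·CBB·CBB·CBB·CBB·CAC·CBB·CAC·CBB·CBB·CBB·CBB·CBB·CBB·CAC·CBB·CAC·CAC·AAA·AAA·CAC·CBB·CAC·CAC·CBB·CAC·CBB·CBB·CBB·CBB·CBB·CBB·CAC·CBB·CAC·CAC·AAA·AAA·CAC·CBB·CAC·CAC·CBB·CAC·CBB·CBB·CBB·CBB·CBB·CBB·CAC·CBB·CAC·CBB·CBB·CBB·CBB·CBB·CBB·CAC·CBB·CAC·CBB·CBB·CBB·CBB·CBB·CBB·CAC·CBB·CAC·CAC·AAA·AAA·CAC·CBB·CAC·CAC·AAA·AAA·CAC·AAA·AAA·CAC·AAA·AAA·CAC·AAA·AAA·CAC·AAA·AAA·CAC·AAA·AAA
    A ↦ CBB
    B ↦ AAA
    C ↦ CAC

A->CBB, B->AAA, C->CAC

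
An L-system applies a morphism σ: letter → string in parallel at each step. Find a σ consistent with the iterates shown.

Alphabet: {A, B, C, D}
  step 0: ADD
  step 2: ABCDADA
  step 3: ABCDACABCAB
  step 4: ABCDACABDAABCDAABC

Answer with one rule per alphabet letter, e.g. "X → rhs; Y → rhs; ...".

A->AB, B->C, C->DA, D->C

  step 3 ⇒ step 4: ABCDACABCAB ⇒ AB·C·DA·C·AB·DA·AB·C·DA·AB·C
    A ↦ AB
    B ↦ C
    C ↦ DA
    D ↦ C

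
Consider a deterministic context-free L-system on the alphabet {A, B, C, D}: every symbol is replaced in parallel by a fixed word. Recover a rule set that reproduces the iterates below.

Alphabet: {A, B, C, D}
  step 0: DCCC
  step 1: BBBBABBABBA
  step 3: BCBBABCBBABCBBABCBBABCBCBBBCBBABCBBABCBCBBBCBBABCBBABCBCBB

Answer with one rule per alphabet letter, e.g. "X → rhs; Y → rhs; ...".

A->BBD, B->BC, C->BBA, D->BB

  step 0 ⇒ step 1: DCCC ⇒ BB·BBA·BBA·BBA
    C ↦ BBA
    D ↦ BB
    A ↦ BBD  (constrained at step 1)
    B ↦ BC  (constrained at step 1)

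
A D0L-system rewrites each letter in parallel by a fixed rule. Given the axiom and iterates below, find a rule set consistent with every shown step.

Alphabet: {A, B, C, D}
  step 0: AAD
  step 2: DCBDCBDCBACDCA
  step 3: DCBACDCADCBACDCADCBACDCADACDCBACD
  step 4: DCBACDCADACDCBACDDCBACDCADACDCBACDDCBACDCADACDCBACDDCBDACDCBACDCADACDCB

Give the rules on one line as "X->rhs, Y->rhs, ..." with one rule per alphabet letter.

  step 3 ⇒ step 4: DCBACDCADCBACDCADCBACDCADACDCBACD ⇒ DCB·AC·DCA·D·AC·DCB·AC·D·DCB·AC·DCA·D·AC·DCB·AC·D·DCB·AC·DCA·D·AC·DCB·AC·D·DCB·D·AC·DCB·AC·DCA·D·AC·DCB
    A ↦ D
    B ↦ DCA
    C ↦ AC
    D ↦ DCB

A->D, B->DCA, C->AC, D->DCB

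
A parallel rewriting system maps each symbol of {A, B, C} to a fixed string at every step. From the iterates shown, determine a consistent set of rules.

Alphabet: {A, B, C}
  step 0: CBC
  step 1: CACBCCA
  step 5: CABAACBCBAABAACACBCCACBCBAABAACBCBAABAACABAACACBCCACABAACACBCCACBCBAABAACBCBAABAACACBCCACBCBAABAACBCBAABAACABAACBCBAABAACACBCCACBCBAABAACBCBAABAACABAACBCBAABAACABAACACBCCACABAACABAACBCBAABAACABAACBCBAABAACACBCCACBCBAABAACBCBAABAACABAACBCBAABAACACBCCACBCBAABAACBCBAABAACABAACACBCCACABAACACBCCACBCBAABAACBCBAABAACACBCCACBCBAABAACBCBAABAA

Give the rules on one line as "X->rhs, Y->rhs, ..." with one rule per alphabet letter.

A->BAA, B->CBC, C->CA

  step 0 ⇒ step 1: CBC ⇒ CA·CBC·CA
    B ↦ CBC
    C ↦ CA
    A ↦ BAA  (constrained at step 1)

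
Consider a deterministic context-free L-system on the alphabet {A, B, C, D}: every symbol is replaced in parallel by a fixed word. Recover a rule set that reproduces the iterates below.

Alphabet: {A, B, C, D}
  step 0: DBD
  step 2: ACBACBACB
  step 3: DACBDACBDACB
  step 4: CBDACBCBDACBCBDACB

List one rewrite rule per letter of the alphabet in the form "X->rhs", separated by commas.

A->D, B->CB, C->A, D->CB

  step 3 ⇒ step 4: DACBDACBDACB ⇒ CB·D·A·CB·CB·D·A·CB·CB·D·A·CB
    A ↦ D
    B ↦ CB
    C ↦ A
    D ↦ CB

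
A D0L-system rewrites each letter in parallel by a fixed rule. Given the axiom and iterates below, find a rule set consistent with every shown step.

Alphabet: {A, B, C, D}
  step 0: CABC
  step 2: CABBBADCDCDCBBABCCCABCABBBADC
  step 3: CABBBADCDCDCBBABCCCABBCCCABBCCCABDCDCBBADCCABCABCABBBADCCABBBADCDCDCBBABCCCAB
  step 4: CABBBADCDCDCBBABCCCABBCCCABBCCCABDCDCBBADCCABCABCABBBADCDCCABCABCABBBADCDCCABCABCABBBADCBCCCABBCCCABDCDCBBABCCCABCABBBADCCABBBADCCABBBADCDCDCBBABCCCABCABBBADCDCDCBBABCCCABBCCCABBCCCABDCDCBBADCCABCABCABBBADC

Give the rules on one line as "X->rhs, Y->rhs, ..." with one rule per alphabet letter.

A->BBA, B->DC, C->CAB, D->BCC

  step 3 ⇒ step 4: CABBBADCDCDCBBABCCCABBCCCABBCCCABDCDCBBADCCABCABCABBBADCCABBBADCDCDCBBABCCCAB ⇒ CAB·BBA·DC·DC·DC·BBA·BCC·CAB·BCC·CAB·BCC·CAB·DC·DC·BBA·DC·CAB·CAB·CAB·BBA·DC·DC·CAB·CAB·CAB·BBA·DC·DC·CAB·CAB·CAB·BBA·DC·BCC·CAB·BCC·CAB·DC·DC·BBA·BCC·CAB·CAB·BBA·DC·CAB·BBA·DC·CAB·BBA·DC·DC·DC·BBA·BCC·CAB·CAB·BBA·DC·DC·DC·BBA·BCC·CAB·BCC·CAB·BCC·CAB·DC·DC·BBA·DC·CAB·CAB·CAB·BBA·DC
    A ↦ BBA
    B ↦ DC
    C ↦ CAB
    D ↦ BCC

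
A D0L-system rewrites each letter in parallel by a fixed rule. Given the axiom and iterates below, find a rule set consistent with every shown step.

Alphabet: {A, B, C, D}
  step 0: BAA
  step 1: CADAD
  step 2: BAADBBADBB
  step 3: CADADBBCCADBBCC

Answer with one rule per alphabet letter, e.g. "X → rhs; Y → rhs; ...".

A->AD, B->C, C->BA, D->BB

  step 2 ⇒ step 3: BAADBBADBB ⇒ C·AD·AD·BB·C·C·AD·BB·C·C
    A ↦ AD
    B ↦ C
    D ↦ BB
  step 1 ⇒ step 2: CADAD ⇒ BA·AD·BB·AD·BB
    C ↦ BA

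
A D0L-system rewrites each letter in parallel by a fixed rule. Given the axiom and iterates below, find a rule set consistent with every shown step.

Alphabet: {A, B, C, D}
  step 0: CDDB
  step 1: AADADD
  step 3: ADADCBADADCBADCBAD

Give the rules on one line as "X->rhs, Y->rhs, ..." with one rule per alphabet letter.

  step 0 ⇒ step 1: CDDB ⇒ A·AD·AD·D
    B ↦ D
    C ↦ A
    D ↦ AD
    A ↦ CB  (constrained at step 1)

A->CB, B->D, C->A, D->AD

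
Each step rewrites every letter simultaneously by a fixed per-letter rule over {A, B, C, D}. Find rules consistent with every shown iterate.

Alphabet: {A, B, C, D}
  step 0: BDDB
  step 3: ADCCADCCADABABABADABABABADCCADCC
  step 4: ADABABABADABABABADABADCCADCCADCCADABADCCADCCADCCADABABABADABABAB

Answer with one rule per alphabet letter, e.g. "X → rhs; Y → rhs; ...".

A->AD, B->CC, C->AB, D->AB

  step 3 ⇒ step 4: ADCCADCCADABABABADABABABADCCADCC ⇒ AD·AB·AB·AB·AD·AB·AB·AB·AD·AB·AD·CC·AD·CC·AD·CC·AD·AB·AD·CC·AD·CC·AD·CC·AD·AB·AB·AB·AD·AB·AB·AB
    A ↦ AD
    B ↦ CC
    C ↦ AB
    D ↦ AB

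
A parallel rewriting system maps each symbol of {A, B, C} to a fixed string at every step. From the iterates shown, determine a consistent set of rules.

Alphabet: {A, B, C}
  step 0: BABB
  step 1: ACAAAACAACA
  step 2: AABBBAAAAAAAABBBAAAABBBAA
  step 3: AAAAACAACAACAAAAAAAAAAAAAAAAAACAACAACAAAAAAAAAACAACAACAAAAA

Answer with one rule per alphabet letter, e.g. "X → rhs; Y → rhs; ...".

  step 2 ⇒ step 3: AABBBAAAAAAAABBBAAAABBBAA ⇒ AA·AA·ACA·ACA·ACA·AA·AA·AA·AA·AA·AA·AA·AA·ACA·ACA·ACA·AA·AA·AA·AA·ACA·ACA·ACA·AA·AA
    A ↦ AA
    B ↦ ACA
  step 1 ⇒ step 2: ACAAAACAACA ⇒ AA·BBB·AA·AA·AA·AA·BBB·AA·AA·BBB·AA
    C ↦ BBB

A->AA, B->ACA, C->BBB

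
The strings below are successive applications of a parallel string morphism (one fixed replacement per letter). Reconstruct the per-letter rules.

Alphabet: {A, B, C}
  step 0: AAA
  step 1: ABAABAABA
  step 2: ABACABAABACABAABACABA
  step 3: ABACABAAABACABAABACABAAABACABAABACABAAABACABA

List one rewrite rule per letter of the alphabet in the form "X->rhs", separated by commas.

  step 2 ⇒ step 3: ABACABAABACABAABACABA ⇒ ABA·C·ABA·A·ABA·C·ABA·ABA·C·ABA·A·ABA·C·ABA·ABA·C·ABA·A·ABA·C·ABA
    A ↦ ABA
    B ↦ C
    C ↦ A

A->ABA, B->C, C->A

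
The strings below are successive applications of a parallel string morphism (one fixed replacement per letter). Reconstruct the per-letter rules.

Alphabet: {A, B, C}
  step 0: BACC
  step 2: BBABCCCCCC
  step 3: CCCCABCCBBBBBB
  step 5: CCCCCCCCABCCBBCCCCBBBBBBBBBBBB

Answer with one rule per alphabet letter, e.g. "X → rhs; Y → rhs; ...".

A->AB, B->CC, C->B

  step 2 ⇒ step 3: BBABCCCCCC ⇒ CC·CC·AB·CC·B·B·B·B·B·B
    A ↦ AB
    B ↦ CC
    C ↦ B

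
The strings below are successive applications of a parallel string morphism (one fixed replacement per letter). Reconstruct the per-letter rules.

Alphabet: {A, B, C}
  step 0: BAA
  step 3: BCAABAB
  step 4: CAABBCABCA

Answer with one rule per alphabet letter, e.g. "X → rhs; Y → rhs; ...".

A->B, B->CA, C->A

  step 3 ⇒ step 4: BCAABAB ⇒ CA·A·B·B·CA·B·CA
    A ↦ B
    B ↦ CA
    C ↦ A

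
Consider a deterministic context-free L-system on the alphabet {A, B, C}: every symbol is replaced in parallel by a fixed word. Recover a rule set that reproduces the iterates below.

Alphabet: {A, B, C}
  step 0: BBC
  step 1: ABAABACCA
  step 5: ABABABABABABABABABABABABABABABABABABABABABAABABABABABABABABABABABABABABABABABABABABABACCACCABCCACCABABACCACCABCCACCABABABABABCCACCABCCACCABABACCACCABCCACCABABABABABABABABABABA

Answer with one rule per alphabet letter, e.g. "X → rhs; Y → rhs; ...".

A->B, B->ABA, C->CCA

  step 0 ⇒ step 1: BBC ⇒ ABA·ABA·CCA
    B ↦ ABA
    C ↦ CCA
    A ↦ B  (constrained at step 1)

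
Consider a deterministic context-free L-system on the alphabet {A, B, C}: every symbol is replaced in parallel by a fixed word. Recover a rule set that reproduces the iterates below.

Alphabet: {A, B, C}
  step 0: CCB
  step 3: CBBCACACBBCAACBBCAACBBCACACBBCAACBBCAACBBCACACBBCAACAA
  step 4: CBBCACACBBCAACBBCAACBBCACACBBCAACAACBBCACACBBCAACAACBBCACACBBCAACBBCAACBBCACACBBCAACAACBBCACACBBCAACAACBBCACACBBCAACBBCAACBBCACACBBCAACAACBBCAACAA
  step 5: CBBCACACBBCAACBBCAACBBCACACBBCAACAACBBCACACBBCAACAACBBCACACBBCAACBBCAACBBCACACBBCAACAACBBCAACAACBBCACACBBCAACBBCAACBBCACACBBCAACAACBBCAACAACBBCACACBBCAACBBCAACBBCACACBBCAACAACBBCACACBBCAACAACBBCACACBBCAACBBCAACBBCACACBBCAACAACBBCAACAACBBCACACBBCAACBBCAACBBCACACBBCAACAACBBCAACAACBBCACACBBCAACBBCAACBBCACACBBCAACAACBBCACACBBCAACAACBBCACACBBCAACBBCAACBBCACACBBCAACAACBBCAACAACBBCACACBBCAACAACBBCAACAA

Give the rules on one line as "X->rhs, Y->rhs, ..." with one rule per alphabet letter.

A->CAA, B->CA, C->CBB

  step 4 ⇒ step 5: CBBCACACBBCAACBBCAACBBCACACBBCAACAACBBCACACBBCAACAACBBCACACBBCAACBBCAACBBCACACBBCAACAACBBCACACBBCAACAACBBCACACBBCAACBBCAACBBCACACBBCAACAACBBCAACAA ⇒ CBB·CA·CA·CBB·CAA·CBB·CAA·CBB·CA·CA·CBB·CAA·CAA·CBB·CA·CA·CBB·CAA·CAA·CBB·CA·CA·CBB·CAA·CBB·CAA·CBB·CA·CA·CBB·CAA·CAA·CBB·CAA·CAA·CBB·CA·CA·CBB·CAA·CBB·CAA·CBB·CA·CA·CBB·CAA·CAA·CBB·CAA·CAA·CBB·CA·CA·CBB·CAA·CBB·CAA·CBB·CA·CA·CBB·CAA·CAA·CBB·CA·CA·CBB·CAA·CAA·CBB·CA·CA·CBB·CAA·CBB·CAA·CBB·CA·CA·CBB·CAA·CAA·CBB·CAA·CAA·CBB·CA·CA·CBB·CAA·CBB·CAA·CBB·CA·CA·CBB·CAA·CAA·CBB·CAA·CAA·CBB·CA·CA·CBB·CAA·CBB·CAA·CBB·CA·CA·CBB·CAA·CAA·CBB·CA·CA·CBB·CAA·CAA·CBB·CA·CA·CBB·CAA·CBB·CAA·CBB·CA·CA·CBB·CAA·CAA·CBB·CAA·CAA·CBB·CA·CA·CBB·CAA·CAA·CBB·CAA·CAA
    A ↦ CAA
    B ↦ CA
    C ↦ CBB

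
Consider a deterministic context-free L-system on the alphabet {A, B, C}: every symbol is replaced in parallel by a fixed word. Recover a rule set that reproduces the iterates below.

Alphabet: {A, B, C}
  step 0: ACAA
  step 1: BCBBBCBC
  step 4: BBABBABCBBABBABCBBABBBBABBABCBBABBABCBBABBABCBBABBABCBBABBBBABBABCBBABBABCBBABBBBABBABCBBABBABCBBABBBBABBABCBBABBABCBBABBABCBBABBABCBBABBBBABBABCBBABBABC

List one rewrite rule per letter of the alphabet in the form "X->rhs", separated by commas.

  step 0 ⇒ step 1: ACAA ⇒ BC·BB·BC·BC
    A ↦ BC
    C ↦ BB
    B ↦ BBA  (constrained at step 1)

A->BC, B->BBA, C->BB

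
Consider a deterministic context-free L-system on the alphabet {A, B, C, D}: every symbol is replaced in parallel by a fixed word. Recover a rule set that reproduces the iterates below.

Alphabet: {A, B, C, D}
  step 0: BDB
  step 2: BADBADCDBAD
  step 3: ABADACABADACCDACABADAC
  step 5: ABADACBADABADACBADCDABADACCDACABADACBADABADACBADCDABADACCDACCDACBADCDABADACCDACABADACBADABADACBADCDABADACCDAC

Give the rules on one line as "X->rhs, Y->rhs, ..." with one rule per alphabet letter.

  step 2 ⇒ step 3: BADBADCDBAD ⇒ A·BAD·AC·A·BAD·AC·CD·AC·A·BAD·AC
    A ↦ BAD
    B ↦ A
    C ↦ CD
    D ↦ AC

A->BAD, B->A, C->CD, D->AC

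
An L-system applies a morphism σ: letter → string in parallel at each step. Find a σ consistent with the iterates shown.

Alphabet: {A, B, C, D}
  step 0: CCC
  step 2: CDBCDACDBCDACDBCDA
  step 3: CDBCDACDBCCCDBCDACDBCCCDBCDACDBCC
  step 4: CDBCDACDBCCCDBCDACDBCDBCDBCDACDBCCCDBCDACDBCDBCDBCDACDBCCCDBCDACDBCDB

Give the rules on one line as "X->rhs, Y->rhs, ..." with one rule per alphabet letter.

  step 3 ⇒ step 4: CDBCDACDBCCCDBCDACDBCCCDBCDACDBCC ⇒ CDB·C·DA·CDB·C·C·CDB·C·DA·CDB·CDB·CDB·C·DA·CDB·C·C·CDB·C·DA·CDB·CDB·CDB·C·DA·CDB·C·C·CDB·C·DA·CDB·CDB
    A ↦ C
    B ↦ DA
    C ↦ CDB
    D ↦ C

A->C, B->DA, C->CDB, D->C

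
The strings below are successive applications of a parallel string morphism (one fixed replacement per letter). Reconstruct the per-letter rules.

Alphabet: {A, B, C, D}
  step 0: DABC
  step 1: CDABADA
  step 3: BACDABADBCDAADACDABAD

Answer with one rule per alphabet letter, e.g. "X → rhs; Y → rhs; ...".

A->B, B->AD, C->A, D->CDA

  step 0 ⇒ step 1: DABC ⇒ CDA·B·AD·A
    A ↦ B
    B ↦ AD
    C ↦ A
    D ↦ CDA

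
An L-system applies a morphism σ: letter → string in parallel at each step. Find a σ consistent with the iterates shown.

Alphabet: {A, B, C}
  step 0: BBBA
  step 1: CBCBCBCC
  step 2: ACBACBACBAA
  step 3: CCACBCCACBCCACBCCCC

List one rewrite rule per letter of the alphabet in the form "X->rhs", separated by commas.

  step 2 ⇒ step 3: ACBACBACBAA ⇒ CC·A·CB·CC·A·CB·CC·A·CB·CC·CC
    A ↦ CC
    B ↦ CB
    C ↦ A

A->CC, B->CB, C->A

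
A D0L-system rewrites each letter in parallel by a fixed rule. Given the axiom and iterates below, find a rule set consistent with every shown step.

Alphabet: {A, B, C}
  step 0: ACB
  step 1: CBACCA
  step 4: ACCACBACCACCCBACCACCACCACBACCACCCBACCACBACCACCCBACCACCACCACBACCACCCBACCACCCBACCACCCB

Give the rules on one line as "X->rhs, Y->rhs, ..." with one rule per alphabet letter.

  step 0 ⇒ step 1: ACB ⇒ CB·ACC·A
    A ↦ CB
    B ↦ A
    C ↦ ACC

A->CB, B->A, C->ACC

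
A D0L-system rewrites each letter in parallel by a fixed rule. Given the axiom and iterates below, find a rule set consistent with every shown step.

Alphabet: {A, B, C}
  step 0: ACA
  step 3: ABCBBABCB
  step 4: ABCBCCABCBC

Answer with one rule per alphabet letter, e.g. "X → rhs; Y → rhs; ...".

A->AB, B->C, C->B

  step 3 ⇒ step 4: ABCBBABCB ⇒ AB·C·B·C·C·AB·C·B·C
    A ↦ AB
    B ↦ C
    C ↦ B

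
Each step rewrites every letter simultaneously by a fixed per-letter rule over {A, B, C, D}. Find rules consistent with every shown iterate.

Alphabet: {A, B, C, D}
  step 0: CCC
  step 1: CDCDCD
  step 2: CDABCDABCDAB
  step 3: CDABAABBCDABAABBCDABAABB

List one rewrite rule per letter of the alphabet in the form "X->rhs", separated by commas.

A->AA, B->BB, C->CD, D->AB

  step 2 ⇒ step 3: CDABCDABCDAB ⇒ CD·AB·AA·BB·CD·AB·AA·BB·CD·AB·AA·BB
    A ↦ AA
    B ↦ BB
    C ↦ CD
    D ↦ AB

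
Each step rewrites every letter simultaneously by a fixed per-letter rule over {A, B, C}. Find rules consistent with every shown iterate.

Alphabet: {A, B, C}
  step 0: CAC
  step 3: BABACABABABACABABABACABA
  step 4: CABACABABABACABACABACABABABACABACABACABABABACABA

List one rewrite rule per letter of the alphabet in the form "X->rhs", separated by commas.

  step 3 ⇒ step 4: BABACABABABACABABABACABA ⇒ CA·BA·CA·BA·BA·BA·CA·BA·CA·BA·CA·BA·BA·BA·CA·BA·CA·BA·CA·BA·BA·BA·CA·BA
    A ↦ BA
    B ↦ CA
    C ↦ BA

A->BA, B->CA, C->BA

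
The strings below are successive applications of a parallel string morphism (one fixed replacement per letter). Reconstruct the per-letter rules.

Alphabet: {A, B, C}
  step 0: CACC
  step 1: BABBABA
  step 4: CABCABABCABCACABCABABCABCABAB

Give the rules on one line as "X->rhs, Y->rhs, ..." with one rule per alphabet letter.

  step 0 ⇒ step 1: CACC ⇒ BA·B·BA·BA
    A ↦ B
    C ↦ BA
    B ↦ CA  (constrained at step 1)

A->B, B->CA, C->BA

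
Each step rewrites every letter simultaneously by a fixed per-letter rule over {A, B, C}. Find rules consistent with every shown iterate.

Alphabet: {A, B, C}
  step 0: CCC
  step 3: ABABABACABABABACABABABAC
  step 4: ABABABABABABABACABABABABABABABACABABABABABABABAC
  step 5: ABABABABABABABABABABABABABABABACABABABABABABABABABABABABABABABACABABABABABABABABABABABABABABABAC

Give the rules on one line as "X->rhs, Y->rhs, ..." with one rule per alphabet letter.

  step 4 ⇒ step 5: ABABABABABABABACABABABABABABABACABABABABABABABAC ⇒ AB·AB·AB·AB·AB·AB·AB·AB·AB·AB·AB·AB·AB·AB·AB·AC·AB·AB·AB·AB·AB·AB·AB·AB·AB·AB·AB·AB·AB·AB·AB·AC·AB·AB·AB·AB·AB·AB·AB·AB·AB·AB·AB·AB·AB·AB·AB·AC
    A ↦ AB
    B ↦ AB
    C ↦ AC

A->AB, B->AB, C->AC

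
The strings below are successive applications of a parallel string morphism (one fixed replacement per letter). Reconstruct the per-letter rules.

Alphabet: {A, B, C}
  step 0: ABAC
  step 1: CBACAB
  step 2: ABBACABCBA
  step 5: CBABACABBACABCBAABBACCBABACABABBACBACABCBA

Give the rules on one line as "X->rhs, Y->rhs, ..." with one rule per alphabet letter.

A->C, B->BA, C->AB

  step 1 ⇒ step 2: CBACAB ⇒ AB·BA·C·AB·C·BA
    A ↦ C
    B ↦ BA
    C ↦ AB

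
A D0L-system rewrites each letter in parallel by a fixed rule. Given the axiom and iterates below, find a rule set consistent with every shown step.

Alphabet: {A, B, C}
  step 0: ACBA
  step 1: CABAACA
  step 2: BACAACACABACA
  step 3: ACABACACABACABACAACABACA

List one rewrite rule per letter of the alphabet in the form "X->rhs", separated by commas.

  step 2 ⇒ step 3: BACAACACABACA ⇒ A·CA·BA·CA·CA·BA·CA·BA·CA·A·CA·BA·CA
    A ↦ CA
    B ↦ A
    C ↦ BA

A->CA, B->A, C->BA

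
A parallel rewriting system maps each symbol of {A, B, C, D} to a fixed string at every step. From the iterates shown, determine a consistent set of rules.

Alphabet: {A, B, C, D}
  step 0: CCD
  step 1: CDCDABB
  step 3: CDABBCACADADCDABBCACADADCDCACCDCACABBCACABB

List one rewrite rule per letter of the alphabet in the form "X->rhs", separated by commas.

A->CAC, B->AD, C->CD, D->ABB

  step 0 ⇒ step 1: CCD ⇒ CD·CD·ABB
    C ↦ CD
    D ↦ ABB
    A ↦ CAC  (constrained at step 1)
    B ↦ AD  (constrained at step 1)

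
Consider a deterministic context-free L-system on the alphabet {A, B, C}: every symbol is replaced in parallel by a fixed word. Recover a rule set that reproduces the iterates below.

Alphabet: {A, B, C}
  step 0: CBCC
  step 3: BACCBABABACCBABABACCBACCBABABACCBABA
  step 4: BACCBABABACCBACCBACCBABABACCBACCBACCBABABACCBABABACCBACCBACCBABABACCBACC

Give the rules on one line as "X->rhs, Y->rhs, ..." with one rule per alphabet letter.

A->C, B->BAC, C->BA

  step 3 ⇒ step 4: BACCBABABACCBABABACCBACCBABABACCBABA ⇒ BAC·C·BA·BA·BAC·C·BAC·C·BAC·C·BA·BA·BAC·C·BAC·C·BAC·C·BA·BA·BAC·C·BA·BA·BAC·C·BAC·C·BAC·C·BA·BA·BAC·C·BAC·C
    A ↦ C
    B ↦ BAC
    C ↦ BA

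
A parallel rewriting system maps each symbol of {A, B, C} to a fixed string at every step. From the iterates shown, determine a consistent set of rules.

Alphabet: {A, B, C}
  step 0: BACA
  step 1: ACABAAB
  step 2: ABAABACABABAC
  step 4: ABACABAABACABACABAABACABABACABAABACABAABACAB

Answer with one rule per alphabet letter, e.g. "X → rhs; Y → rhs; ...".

A->AB, B->AC, C->A

  step 1 ⇒ step 2: ACABAAB ⇒ AB·A·AB·AC·AB·AB·AC
    A ↦ AB
    B ↦ AC
    C ↦ A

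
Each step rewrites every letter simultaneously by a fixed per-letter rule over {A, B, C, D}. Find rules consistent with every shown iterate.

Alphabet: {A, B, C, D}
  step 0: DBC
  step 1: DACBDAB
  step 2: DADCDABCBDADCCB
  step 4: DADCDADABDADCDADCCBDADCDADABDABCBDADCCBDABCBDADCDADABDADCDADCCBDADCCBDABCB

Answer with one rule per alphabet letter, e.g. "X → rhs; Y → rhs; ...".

  step 1 ⇒ step 2: DACBDAB ⇒ DA·DC·DAB·CB·DA·DC·CB
    A ↦ DC
    B ↦ CB
    C ↦ DAB
    D ↦ DA

A->DC, B->CB, C->DAB, D->DA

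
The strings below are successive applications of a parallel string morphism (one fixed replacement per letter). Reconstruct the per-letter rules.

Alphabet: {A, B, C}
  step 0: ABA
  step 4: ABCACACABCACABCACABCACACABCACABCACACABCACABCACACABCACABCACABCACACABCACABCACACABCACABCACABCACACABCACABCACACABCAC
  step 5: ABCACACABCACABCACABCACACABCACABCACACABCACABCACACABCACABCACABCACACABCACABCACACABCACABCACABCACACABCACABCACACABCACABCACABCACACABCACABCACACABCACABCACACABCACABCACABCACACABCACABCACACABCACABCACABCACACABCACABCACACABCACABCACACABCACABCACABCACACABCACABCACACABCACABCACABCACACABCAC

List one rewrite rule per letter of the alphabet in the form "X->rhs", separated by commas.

A->ABC, B->AC, C->AC

  step 4 ⇒ step 5: ABCACACABCACABCACABCACACABCACABCACACABCACABCACACABCACABCACABCACACABCACABCACACABCACABCACABCACACABCACABCACACABCAC ⇒ ABC·AC·AC·ABC·AC·ABC·AC·ABC·AC·AC·ABC·AC·ABC·AC·AC·ABC·AC·ABC·AC·AC·ABC·AC·ABC·AC·ABC·AC·AC·ABC·AC·ABC·AC·AC·ABC·AC·ABC·AC·ABC·AC·AC·ABC·AC·ABC·AC·AC·ABC·AC·ABC·AC·ABC·AC·AC·ABC·AC·ABC·AC·AC·ABC·AC·ABC·AC·AC·ABC·AC·ABC·AC·ABC·AC·AC·ABC·AC·ABC·AC·AC·ABC·AC·ABC·AC·ABC·AC·AC·ABC·AC·ABC·AC·AC·ABC·AC·ABC·AC·AC·ABC·AC·ABC·AC·ABC·AC·AC·ABC·AC·ABC·AC·AC·ABC·AC·ABC·AC·ABC·AC·AC·ABC·AC
    A ↦ ABC
    B ↦ AC
    C ↦ AC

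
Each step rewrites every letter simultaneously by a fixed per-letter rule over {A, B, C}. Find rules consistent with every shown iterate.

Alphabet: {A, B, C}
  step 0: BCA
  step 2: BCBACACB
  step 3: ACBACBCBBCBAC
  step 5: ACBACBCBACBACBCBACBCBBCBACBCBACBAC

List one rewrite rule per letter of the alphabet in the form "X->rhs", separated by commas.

  step 2 ⇒ step 3: BCBACACB ⇒ AC·B·AC·BC·B·BC·B·AC
    A ↦ BC
    B ↦ AC
    C ↦ B

A->BC, B->AC, C->B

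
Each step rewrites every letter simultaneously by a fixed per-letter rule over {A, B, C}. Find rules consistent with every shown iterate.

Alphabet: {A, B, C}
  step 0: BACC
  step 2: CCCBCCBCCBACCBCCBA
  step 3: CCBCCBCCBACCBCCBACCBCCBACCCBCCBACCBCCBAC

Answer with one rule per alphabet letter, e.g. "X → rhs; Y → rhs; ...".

  step 2 ⇒ step 3: CCCBCCBCCBACCBCCBA ⇒ CCB·CCB·CCB·A·CCB·CCB·A·CCB·CCB·A·C·CCB·CCB·A·CCB·CCB·A·C
    A ↦ C
    B ↦ A
    C ↦ CCB

A->C, B->A, C->CCB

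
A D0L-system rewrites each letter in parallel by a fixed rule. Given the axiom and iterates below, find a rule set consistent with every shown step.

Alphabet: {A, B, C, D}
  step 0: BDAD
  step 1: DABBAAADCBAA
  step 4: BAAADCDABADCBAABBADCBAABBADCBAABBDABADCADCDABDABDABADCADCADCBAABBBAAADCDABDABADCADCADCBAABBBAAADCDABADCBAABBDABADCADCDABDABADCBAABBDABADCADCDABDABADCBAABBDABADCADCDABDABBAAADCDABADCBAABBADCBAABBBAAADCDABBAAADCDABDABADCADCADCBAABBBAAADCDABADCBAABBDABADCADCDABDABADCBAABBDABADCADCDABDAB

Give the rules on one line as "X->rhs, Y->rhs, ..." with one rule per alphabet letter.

  step 0 ⇒ step 1: BDAD ⇒ DAB·BAA·ADC·BAA
    A ↦ ADC
    B ↦ DAB
    D ↦ BAA
    C ↦ BB  (constrained at step 1)

A->ADC, B->DAB, C->BB, D->BAA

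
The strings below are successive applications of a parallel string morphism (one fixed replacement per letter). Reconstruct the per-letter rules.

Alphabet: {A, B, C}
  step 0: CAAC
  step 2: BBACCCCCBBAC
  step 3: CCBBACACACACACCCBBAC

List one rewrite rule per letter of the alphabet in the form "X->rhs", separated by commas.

A->BB, B->C, C->AC

  step 2 ⇒ step 3: BBACCCCCBBAC ⇒ C·C·BB·AC·AC·AC·AC·AC·C·C·BB·AC
    A ↦ BB
    B ↦ C
    C ↦ AC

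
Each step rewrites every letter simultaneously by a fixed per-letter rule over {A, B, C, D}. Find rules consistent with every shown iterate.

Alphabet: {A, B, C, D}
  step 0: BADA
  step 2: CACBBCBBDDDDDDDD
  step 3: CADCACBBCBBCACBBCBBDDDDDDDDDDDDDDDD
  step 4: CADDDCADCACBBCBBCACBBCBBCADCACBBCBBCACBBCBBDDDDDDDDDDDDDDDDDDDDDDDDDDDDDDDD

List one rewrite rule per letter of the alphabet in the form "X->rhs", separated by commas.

A->D, B->CBB, C->CA, D->DD

  step 3 ⇒ step 4: CADCACBBCBBCACBBCBBDDDDDDDDDDDDDDDD ⇒ CA·D·DD·CA·D·CA·CBB·CBB·CA·CBB·CBB·CA·D·CA·CBB·CBB·CA·CBB·CBB·DD·DD·DD·DD·DD·DD·DD·DD·DD·DD·DD·DD·DD·DD·DD·DD
    A ↦ D
    B ↦ CBB
    C ↦ CA
    D ↦ DD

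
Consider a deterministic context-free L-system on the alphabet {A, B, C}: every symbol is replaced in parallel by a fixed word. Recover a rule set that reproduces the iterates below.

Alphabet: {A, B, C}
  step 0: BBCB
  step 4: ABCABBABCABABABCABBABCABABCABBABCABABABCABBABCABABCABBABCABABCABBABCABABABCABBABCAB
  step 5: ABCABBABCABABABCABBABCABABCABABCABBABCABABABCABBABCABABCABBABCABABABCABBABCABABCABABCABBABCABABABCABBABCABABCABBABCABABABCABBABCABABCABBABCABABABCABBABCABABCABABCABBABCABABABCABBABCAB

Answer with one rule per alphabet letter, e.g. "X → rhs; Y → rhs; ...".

  step 4 ⇒ step 5: ABCABBABCABABABCABBABCABABCABBABCABABABCABBABCABABCABBABCABABCABBABCABABABCABBABCAB ⇒ ABC·AB·B·ABC·AB·AB·ABC·AB·B·ABC·AB·ABC·AB·ABC·AB·B·ABC·AB·AB·ABC·AB·B·ABC·AB·ABC·AB·B·ABC·AB·AB·ABC·AB·B·ABC·AB·ABC·AB·ABC·AB·B·ABC·AB·AB·ABC·AB·B·ABC·AB·ABC·AB·B·ABC·AB·AB·ABC·AB·B·ABC·AB·ABC·AB·B·ABC·AB·AB·ABC·AB·B·ABC·AB·ABC·AB·ABC·AB·B·ABC·AB·AB·ABC·AB·B·ABC·AB
    A ↦ ABC
    B ↦ AB
    C ↦ B

A->ABC, B->AB, C->B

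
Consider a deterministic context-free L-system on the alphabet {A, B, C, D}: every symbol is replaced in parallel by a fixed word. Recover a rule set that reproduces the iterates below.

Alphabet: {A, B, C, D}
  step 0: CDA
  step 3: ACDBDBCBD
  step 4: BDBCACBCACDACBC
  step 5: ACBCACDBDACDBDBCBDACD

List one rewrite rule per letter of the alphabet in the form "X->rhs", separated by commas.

  step 4 ⇒ step 5: BDBCACBCACDACBC ⇒ AC·BC·AC·D·B·D·AC·D·B·D·BC·B·D·AC·D
    A ↦ B
    B ↦ AC
    C ↦ D
    D ↦ BC

A->B, B->AC, C->D, D->BC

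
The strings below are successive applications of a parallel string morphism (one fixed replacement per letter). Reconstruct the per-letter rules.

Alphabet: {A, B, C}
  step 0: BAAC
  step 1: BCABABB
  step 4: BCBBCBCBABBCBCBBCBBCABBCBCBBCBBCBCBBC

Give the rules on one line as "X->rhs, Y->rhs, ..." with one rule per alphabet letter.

  step 0 ⇒ step 1: BAAC ⇒ BC·AB·AB·B
    A ↦ AB
    B ↦ BC
    C ↦ B

A->AB, B->BC, C->B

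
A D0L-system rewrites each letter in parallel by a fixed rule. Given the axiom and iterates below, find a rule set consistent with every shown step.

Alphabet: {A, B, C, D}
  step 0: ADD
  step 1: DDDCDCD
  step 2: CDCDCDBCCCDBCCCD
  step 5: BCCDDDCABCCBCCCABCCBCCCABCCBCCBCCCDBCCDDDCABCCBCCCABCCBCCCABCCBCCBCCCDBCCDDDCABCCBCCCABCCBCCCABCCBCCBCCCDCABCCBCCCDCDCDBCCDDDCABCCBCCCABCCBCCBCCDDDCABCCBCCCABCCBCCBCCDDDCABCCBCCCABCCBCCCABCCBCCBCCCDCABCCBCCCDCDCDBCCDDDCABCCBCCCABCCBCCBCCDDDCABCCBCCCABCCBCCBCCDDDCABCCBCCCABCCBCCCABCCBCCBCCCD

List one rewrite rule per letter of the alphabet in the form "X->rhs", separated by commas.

  step 1 ⇒ step 2: DDDCDCD ⇒ CD·CD·CD·BCC·CD·BCC·CD
    C ↦ BCC
    D ↦ CD
  step 0 ⇒ step 1: ADD ⇒ DDD·CD·CD
    A ↦ DDD
    B ↦ CA  (constrained at step 2)

A->DDD, B->CA, C->BCC, D->CD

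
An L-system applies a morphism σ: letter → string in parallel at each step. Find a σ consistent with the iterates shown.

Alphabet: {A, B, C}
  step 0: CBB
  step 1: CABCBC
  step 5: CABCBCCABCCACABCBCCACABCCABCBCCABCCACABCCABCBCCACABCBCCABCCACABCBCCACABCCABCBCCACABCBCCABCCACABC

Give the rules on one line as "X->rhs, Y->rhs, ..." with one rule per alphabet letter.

  step 0 ⇒ step 1: CBB ⇒ CA·BC·BC
    B ↦ BC
    C ↦ CA
    A ↦ BC  (constrained at step 1)

A->BC, B->BC, C->CA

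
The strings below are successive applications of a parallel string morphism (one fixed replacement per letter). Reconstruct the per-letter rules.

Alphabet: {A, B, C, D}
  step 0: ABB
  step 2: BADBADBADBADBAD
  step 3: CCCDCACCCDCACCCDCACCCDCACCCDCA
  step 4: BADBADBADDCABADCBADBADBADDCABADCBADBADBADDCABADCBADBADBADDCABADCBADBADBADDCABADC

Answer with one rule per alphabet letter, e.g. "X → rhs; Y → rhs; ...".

  step 3 ⇒ step 4: CCCDCACCCDCACCCDCACCCDCACCCDCA ⇒ BAD·BAD·BAD·DCA·BAD·C·BAD·BAD·BAD·DCA·BAD·C·BAD·BAD·BAD·DCA·BAD·C·BAD·BAD·BAD·DCA·BAD·C·BAD·BAD·BAD·DCA·BAD·C
    A ↦ C
    C ↦ BAD
    D ↦ DCA
  step 2 ⇒ step 3: BADBADBADBADBAD ⇒ CC·C·DCA·CC·C·DCA·CC·C·DCA·CC·C·DCA·CC·C·DCA
    B ↦ CC

A->C, B->CC, C->BAD, D->DCA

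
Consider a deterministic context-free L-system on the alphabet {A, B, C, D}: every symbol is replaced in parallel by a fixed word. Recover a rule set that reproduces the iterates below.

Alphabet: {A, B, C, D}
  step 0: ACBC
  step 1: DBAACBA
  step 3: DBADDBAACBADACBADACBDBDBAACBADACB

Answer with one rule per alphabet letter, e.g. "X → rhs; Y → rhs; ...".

A->DB, B->ACB, C->A, D->AD

  step 0 ⇒ step 1: ACBC ⇒ DB·A·ACB·A
    A ↦ DB
    B ↦ ACB
    C ↦ A
    D ↦ AD  (constrained at step 1)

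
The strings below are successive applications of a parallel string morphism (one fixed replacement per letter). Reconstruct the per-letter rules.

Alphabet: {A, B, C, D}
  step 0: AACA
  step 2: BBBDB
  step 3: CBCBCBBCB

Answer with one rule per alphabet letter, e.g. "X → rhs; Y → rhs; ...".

A->D, B->CB, C->DA, D->B

  step 2 ⇒ step 3: BBBDB ⇒ CB·CB·CB·B·CB
    B ↦ CB
    D ↦ B
    A ↦ D  (constrained at step 0)
    C ↦ DA  (constrained at step 0)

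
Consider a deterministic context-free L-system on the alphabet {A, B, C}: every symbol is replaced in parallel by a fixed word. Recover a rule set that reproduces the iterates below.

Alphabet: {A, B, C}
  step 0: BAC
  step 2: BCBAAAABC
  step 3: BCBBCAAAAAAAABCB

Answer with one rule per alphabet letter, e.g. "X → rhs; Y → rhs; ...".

A->AA, B->BC, C->B

  step 2 ⇒ step 3: BCBAAAABC ⇒ BC·B·BC·AA·AA·AA·AA·BC·B
    A ↦ AA
    B ↦ BC
    C ↦ B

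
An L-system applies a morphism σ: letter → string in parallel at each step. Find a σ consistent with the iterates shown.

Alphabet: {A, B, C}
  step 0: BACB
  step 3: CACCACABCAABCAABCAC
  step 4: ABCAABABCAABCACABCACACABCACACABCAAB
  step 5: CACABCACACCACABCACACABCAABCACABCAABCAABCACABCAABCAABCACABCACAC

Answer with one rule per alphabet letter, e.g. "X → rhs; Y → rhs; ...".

  step 4 ⇒ step 5: ABCAABABCAABCACABCACACABCACACABCAAB ⇒ CA·C·AB·CA·CA·C·CA·C·AB·CA·CA·C·AB·CA·AB·CA·C·AB·CA·AB·CA·AB·CA·C·AB·CA·AB·CA·AB·CA·C·AB·CA·CA·C
    A ↦ CA
    B ↦ C
    C ↦ AB

A->CA, B->C, C->AB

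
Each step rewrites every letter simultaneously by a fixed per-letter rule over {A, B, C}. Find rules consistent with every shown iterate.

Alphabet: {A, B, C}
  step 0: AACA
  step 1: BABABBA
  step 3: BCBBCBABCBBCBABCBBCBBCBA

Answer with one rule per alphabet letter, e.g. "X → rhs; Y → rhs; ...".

  step 0 ⇒ step 1: AACA ⇒ BA·BA·B·BA
    A ↦ BA
    C ↦ B
    B ↦ BC  (constrained at step 1)

A->BA, B->BC, C->B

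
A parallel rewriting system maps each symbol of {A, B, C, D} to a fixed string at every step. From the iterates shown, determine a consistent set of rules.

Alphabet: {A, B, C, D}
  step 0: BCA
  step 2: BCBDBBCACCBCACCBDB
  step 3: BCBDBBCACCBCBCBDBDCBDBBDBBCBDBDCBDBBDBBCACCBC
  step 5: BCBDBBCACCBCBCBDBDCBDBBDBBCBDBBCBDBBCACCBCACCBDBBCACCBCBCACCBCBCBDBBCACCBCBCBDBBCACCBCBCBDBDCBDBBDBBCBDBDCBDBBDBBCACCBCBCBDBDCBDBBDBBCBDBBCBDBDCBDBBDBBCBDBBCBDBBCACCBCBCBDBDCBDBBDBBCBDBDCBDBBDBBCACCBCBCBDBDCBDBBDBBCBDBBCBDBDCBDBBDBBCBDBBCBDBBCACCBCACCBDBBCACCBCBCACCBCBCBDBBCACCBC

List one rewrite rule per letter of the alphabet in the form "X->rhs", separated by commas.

  step 2 ⇒ step 3: BCBDBBCACCBCACCBDB ⇒ BC·BDB·BC·ACC·BC·BC·BDB·DC·BDB·BDB·BC·BDB·DC·BDB·BDB·BC·ACC·BC
    A ↦ DC
    B ↦ BC
    C ↦ BDB
    D ↦ ACC

A->DC, B->BC, C->BDB, D->ACC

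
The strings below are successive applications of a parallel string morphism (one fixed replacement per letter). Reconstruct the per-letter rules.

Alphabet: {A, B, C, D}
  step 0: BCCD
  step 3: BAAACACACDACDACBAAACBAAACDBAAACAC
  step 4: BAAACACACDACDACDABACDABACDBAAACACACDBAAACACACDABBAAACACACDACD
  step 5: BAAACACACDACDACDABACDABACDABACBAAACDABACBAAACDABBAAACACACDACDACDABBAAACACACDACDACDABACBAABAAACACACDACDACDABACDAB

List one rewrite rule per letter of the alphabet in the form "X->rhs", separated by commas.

  step 4 ⇒ step 5: BAAACACACDACDACDABACDABACDBAAACACACDBAAACACACDABBAAACACACDACD ⇒ BAA·AC·AC·AC·D·AC·D·AC·D·AB·AC·D·AB·AC·D·AB·AC·BAA·AC·D·AB·AC·BAA·AC·D·AB·BAA·AC·AC·AC·D·AC·D·AC·D·AB·BAA·AC·AC·AC·D·AC·D·AC·D·AB·AC·BAA·BAA·AC·AC·AC·D·AC·D·AC·D·AB·AC·D·AB
    A ↦ AC
    B ↦ BAA
    C ↦ D
    D ↦ AB

A->AC, B->BAA, C->D, D->AB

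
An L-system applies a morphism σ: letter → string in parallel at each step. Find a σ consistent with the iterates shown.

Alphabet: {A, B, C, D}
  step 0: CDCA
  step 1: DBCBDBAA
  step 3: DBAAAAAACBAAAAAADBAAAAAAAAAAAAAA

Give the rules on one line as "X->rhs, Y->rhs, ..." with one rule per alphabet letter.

  step 0 ⇒ step 1: CDCA ⇒ DB·CB·DB·AA
    A ↦ AA
    C ↦ DB
    D ↦ CB
    B ↦ AA  (constrained at step 1)

A->AA, B->AA, C->DB, D->CB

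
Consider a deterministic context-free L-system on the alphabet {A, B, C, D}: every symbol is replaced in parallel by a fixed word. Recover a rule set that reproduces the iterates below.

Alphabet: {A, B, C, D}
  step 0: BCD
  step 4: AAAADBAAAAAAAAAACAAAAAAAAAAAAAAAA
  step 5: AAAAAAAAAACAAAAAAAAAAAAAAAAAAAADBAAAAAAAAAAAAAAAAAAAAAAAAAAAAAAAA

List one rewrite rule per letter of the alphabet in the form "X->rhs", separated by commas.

  step 4 ⇒ step 5: AAAADBAAAAAAAAAACAAAAAAAAAAAAAAAA ⇒ AA·AA·AA·AA·AA·C·AA·AA·AA·AA·AA·AA·AA·AA·AA·AA·DB·AA·AA·AA·AA·AA·AA·AA·AA·AA·AA·AA·AA·AA·AA·AA·AA
    A ↦ AA
    B ↦ C
    C ↦ DB
    D ↦ AA

A->AA, B->C, C->DB, D->AA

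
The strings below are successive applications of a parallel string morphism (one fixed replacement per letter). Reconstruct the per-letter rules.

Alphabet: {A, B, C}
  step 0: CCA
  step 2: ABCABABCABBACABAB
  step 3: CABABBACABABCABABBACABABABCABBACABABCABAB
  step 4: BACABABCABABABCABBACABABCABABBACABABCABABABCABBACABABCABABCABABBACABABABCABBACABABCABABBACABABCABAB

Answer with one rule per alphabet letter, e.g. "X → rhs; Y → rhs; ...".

A->CAB, B->AB, C->BA

  step 3 ⇒ step 4: CABABBACABABCABABBACABABABCABBACABABCABAB ⇒ BA·CAB·AB·CAB·AB·AB·CAB·BA·CAB·AB·CAB·AB·BA·CAB·AB·CAB·AB·AB·CAB·BA·CAB·AB·CAB·AB·CAB·AB·BA·CAB·AB·AB·CAB·BA·CAB·AB·CAB·AB·BA·CAB·AB·CAB·AB
    A ↦ CAB
    B ↦ AB
    C ↦ BA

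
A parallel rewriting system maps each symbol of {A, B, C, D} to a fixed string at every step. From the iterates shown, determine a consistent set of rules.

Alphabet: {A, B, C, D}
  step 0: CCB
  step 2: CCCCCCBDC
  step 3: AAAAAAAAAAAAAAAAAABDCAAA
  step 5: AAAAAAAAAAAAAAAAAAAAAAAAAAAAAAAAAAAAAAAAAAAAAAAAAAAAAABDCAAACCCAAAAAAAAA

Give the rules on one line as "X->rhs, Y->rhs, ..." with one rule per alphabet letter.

  step 2 ⇒ step 3: CCCCCCBDC ⇒ AAA·AAA·AAA·AAA·AAA·AAA·BD·C·AAA
    B ↦ BD
    C ↦ AAA
    D ↦ C
    A ↦ C  (constrained at step 3)

A->C, B->BD, C->AAA, D->C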